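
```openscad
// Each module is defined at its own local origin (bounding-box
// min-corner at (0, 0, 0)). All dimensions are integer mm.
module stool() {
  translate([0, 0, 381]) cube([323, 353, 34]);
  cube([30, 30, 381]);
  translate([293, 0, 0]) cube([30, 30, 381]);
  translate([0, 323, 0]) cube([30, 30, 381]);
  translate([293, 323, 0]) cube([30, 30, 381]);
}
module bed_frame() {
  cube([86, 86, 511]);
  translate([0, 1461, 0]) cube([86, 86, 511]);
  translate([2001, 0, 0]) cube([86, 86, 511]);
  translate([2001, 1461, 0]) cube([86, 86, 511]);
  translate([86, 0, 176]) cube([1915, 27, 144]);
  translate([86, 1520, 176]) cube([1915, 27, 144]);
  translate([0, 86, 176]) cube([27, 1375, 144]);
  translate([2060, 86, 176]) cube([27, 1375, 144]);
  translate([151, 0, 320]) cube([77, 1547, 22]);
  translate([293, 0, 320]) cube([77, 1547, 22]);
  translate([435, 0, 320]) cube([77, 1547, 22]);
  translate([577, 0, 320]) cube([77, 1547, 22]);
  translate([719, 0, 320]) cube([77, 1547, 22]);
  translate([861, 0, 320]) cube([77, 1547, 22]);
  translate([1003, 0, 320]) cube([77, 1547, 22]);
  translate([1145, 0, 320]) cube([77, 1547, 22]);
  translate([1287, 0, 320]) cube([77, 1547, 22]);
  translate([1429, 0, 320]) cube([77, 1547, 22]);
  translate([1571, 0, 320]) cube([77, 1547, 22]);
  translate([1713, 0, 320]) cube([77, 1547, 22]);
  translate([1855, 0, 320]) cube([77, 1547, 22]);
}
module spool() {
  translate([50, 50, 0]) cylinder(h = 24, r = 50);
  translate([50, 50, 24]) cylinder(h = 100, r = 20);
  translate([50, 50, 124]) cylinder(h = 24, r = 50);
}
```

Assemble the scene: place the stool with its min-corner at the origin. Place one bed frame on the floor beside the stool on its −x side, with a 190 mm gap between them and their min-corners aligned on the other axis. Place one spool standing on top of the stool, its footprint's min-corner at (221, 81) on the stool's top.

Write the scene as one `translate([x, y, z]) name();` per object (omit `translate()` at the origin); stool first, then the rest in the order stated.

stool();
translate([-2277, 0, 0]) bed_frame();
translate([221, 81, 415]) spool();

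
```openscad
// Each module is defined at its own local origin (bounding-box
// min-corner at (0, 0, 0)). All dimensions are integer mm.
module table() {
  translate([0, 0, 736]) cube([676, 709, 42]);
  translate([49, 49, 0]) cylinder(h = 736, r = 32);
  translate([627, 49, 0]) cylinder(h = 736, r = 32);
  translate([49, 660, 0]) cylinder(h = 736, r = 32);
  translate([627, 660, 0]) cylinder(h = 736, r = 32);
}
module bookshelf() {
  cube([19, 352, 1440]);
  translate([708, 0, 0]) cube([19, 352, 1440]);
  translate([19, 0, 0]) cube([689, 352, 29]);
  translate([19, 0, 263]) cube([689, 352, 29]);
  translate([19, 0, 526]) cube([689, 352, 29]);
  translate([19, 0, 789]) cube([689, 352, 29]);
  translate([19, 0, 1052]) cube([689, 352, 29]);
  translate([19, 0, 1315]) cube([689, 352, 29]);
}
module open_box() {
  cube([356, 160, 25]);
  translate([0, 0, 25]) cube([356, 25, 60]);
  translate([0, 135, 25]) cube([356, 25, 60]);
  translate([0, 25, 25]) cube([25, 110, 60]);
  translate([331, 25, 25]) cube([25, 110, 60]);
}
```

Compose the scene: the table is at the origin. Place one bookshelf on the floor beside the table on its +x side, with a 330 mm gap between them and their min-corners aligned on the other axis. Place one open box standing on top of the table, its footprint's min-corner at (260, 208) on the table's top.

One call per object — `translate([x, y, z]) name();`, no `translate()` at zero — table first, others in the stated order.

table();
translate([1006, 0, 0]) bookshelf();
translate([260, 208, 778]) open_box();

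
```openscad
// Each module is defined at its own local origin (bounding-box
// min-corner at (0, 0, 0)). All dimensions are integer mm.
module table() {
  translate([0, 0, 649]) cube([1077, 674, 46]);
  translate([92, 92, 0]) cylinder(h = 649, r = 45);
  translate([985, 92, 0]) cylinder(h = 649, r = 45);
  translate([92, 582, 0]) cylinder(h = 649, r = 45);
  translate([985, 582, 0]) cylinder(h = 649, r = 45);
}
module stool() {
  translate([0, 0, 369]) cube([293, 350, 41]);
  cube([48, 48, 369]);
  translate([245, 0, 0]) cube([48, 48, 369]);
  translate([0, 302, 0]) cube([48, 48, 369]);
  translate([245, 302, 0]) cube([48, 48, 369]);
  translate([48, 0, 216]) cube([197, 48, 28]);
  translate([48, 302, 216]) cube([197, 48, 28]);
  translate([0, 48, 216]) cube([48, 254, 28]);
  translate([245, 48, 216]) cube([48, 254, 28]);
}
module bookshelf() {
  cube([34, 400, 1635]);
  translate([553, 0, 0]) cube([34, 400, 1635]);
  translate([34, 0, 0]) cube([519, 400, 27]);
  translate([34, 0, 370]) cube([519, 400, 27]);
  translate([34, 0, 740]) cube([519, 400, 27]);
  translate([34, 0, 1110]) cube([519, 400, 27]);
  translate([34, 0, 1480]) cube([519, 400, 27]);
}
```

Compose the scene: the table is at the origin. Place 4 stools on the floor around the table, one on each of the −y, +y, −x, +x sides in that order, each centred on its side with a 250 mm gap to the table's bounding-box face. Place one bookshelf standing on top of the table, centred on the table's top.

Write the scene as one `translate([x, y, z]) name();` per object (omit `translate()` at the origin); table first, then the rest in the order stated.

table();
translate([392, -600, 0]) stool();
translate([392, 924, 0]) stool();
translate([-543, 162, 0]) stool();
translate([1327, 162, 0]) stool();
translate([245, 137, 695]) bookshelf();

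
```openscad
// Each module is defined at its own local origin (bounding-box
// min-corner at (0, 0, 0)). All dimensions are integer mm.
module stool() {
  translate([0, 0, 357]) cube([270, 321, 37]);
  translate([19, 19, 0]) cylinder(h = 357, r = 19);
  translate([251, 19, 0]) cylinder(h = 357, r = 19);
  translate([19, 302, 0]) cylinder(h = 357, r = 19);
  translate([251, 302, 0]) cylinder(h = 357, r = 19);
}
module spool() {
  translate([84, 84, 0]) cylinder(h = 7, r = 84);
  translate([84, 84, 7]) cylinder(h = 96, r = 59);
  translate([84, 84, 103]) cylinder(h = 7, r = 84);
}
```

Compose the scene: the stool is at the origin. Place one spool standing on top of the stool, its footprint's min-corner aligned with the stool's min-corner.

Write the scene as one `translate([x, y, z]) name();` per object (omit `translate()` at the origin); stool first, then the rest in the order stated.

stool();
translate([0, 0, 394]) spool();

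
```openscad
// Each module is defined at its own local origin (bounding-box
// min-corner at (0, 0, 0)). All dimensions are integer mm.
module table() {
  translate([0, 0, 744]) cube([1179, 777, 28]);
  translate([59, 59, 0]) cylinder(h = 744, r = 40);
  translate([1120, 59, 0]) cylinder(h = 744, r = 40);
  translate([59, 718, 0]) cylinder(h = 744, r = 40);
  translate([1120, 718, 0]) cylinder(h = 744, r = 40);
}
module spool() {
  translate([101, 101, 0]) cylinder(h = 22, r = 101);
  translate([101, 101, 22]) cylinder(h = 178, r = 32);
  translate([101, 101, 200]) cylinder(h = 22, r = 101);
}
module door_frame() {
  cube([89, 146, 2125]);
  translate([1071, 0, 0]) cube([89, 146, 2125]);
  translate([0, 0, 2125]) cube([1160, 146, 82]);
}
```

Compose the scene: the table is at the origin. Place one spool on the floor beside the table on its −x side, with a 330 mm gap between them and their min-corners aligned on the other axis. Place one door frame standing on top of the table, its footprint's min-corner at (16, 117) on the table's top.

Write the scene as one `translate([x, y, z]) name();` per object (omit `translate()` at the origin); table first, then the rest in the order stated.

table();
translate([-532, 0, 0]) spool();
translate([16, 117, 772]) door_frame();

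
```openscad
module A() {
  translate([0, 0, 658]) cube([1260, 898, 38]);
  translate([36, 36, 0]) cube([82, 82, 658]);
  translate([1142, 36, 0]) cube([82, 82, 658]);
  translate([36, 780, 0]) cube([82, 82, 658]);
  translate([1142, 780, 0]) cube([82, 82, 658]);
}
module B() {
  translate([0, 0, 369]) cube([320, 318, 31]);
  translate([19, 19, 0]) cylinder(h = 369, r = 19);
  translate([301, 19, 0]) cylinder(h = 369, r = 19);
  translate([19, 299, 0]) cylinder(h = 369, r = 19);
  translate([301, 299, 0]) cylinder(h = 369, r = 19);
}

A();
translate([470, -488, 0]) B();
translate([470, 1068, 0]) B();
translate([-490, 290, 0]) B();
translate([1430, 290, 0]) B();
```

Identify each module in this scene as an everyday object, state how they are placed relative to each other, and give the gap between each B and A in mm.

A is a table. B is a stool. Four stools sit around the table at the −y, +y, −x, +x sides. The gap between each stool and the table is 170 mm.

Each stool's nearest face is 170 mm from the table's bounding box.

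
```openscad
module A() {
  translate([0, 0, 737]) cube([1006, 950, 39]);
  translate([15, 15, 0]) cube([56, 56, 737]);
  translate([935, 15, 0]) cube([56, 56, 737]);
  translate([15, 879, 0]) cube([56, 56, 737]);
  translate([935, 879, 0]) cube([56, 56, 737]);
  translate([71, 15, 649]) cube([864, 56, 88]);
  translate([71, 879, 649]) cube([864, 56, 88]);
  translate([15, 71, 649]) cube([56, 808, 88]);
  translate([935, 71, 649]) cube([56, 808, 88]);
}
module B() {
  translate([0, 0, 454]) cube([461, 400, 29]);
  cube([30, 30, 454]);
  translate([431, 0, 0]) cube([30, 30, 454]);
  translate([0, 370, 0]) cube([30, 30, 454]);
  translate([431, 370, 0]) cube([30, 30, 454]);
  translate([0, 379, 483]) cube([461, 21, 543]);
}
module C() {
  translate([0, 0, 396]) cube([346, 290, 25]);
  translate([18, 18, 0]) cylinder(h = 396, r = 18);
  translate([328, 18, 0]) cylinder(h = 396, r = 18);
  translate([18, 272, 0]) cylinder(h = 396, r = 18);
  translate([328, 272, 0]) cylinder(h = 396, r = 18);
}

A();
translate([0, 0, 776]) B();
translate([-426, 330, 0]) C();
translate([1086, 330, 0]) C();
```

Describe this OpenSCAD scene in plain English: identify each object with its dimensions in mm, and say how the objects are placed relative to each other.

A is a table with a 1006×950 mm rectangular top, 39 mm thick, top surface at z = 776 mm, supported by four 56×56 mm square legs, each inset 15 mm from the nearest pair of top edges, running from the floor. Four apron rails, 56 mm thick and 88 mm tall, run between adjacent legs with their top edges flush with the underside of the top and their outer faces flush with the legs' outer faces.

B is a chair. The seat is a 461×400×29 mm slab with its top at z = 483 mm, on four 30×30 mm corner legs (flush with the seat edges, standing on z = 0). A flat backrest 21 mm thick, 543 mm tall, spans the full seat width and rises from the seat top along its +y edge, rear face flush with the rear of the seat.

C is a four-legged stool. The seat is 346×290 mm, 25 mm thick, top at z = 421 mm. It stands on four round legs, each 36 mm in diameter, from z = 0 to the seat underside, each leg's axis is inset half a diameter from the nearest pair of seat edges (so the leg's bounding box is flush with the corner).

The chair is on top of the table. Two stools sit around the table at the −x, +x sides.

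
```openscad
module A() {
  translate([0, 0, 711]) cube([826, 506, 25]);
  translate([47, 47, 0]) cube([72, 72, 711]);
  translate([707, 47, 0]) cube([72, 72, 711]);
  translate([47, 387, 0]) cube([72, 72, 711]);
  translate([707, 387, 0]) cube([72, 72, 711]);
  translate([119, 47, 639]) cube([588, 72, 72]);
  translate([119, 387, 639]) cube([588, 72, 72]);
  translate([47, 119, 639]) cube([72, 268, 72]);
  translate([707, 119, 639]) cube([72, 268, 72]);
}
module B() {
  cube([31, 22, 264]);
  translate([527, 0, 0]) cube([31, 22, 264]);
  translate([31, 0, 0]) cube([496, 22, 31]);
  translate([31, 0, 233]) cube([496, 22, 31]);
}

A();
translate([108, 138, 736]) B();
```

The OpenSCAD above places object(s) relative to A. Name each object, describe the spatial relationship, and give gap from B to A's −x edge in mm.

A is a table. B is a picture frame. The picture frame is on top of the table. The gap from the picture frame to the table's −x edge is 108 mm.

The picture frame's min-x is at 108; the table's min-x is 0; gap = 108 mm.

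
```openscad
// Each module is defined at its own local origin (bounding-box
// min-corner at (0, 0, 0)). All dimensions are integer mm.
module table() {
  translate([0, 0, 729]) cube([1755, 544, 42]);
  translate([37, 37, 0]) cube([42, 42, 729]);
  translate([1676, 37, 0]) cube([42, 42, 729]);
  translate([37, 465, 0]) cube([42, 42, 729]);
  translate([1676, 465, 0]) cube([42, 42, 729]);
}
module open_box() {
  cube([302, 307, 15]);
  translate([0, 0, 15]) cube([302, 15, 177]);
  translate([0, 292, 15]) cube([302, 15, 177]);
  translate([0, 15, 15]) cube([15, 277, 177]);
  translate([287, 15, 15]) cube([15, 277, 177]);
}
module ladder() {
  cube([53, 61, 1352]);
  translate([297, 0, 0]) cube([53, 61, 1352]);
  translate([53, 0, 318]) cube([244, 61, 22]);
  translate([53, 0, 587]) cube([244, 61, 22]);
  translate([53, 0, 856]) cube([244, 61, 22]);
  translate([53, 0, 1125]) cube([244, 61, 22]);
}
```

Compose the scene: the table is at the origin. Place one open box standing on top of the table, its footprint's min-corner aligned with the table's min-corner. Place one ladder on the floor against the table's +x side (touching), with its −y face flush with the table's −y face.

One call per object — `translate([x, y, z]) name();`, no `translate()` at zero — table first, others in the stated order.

table();
translate([0, 0, 771]) open_box();
translate([1755, 0, 0]) ladder();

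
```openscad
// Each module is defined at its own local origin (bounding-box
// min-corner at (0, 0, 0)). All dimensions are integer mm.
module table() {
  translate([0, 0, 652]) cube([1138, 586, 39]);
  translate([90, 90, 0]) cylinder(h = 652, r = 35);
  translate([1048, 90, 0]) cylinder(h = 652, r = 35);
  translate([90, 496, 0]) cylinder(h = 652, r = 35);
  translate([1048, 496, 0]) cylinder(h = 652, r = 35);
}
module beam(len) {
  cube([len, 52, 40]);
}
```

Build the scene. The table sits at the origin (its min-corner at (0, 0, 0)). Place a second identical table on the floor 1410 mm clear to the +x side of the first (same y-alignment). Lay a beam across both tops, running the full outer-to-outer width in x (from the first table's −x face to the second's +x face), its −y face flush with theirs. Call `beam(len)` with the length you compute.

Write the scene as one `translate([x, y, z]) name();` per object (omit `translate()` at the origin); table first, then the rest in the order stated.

table();
translate([2548, 0, 0]) table();
translate([0, 0, 691]) beam(3686);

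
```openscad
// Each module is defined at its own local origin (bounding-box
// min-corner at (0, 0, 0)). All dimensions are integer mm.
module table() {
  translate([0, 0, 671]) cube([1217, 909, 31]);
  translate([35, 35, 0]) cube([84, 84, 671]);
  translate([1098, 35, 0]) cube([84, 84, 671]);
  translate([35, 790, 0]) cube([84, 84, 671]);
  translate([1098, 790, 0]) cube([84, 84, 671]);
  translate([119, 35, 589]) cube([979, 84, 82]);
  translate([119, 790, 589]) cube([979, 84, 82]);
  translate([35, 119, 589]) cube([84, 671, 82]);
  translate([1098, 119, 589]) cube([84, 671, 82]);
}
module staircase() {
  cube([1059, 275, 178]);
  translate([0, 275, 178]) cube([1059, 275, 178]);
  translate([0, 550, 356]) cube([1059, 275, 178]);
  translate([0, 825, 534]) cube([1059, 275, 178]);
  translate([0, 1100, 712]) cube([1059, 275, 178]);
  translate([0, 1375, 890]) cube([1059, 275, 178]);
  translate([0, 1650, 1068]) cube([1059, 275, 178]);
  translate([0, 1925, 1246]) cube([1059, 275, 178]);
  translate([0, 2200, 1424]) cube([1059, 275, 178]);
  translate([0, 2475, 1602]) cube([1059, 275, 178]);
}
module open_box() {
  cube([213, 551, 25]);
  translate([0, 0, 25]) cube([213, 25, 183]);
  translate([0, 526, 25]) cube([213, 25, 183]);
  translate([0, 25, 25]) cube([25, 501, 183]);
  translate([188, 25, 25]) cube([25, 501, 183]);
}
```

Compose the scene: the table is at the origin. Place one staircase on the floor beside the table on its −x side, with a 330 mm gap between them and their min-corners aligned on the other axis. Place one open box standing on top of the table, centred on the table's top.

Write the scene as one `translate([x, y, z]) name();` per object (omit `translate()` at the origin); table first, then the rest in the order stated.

table();
translate([-1389, 0, 0]) staircase();
translate([502, 179, 702]) open_box();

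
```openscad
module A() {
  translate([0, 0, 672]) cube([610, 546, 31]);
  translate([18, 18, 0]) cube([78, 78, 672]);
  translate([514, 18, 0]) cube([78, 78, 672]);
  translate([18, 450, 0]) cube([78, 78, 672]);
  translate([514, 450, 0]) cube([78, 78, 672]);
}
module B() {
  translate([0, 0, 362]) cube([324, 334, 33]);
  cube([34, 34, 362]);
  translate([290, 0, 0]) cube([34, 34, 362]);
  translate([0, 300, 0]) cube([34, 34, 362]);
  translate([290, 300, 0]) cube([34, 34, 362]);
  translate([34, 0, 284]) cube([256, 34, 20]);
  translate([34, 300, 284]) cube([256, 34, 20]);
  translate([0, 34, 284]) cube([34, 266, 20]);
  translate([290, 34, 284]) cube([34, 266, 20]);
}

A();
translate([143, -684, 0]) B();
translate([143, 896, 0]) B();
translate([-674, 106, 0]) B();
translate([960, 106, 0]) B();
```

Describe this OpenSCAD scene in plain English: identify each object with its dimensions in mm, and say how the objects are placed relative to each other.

A is a rectangular dining table. The top is 610×546×31 mm with its upper surface at z = 703 mm. It stands on four 78×78 mm square legs, each inset 18 mm from the nearest pair of top edges, running from the floor to the underside of the top.

B is a simple wooden stool: a rectangular seat 324 mm (x) by 334 mm (y), 33 mm thick, top face at z = 395 mm, on four square legs, each 34×34 mm in cross-section. The legs rest on z = 0, each flush with a corner of the seat. Four stretchers, 34 mm wide and 20 mm tall, connect adjacent legs with their undersides at z = 284 mm, each running between the inner faces of the legs it joins and aligned with the legs' outer faces on the other axis.

Four stools sit around the table at the −y, +y, −x, +x sides.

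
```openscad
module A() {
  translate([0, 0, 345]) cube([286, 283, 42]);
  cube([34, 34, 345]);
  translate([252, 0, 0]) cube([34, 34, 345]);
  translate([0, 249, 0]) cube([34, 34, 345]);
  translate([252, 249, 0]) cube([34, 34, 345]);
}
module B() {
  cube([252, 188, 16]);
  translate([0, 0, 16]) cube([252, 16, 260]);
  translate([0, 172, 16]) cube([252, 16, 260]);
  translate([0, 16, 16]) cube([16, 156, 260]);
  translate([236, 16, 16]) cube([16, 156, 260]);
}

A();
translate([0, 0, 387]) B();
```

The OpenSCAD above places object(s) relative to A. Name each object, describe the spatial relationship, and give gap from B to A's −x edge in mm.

A is a stool. B is an open box. The open box is on top of the stool. The gap from the open box to the stool's −x edge is 0 mm.

The open box's min-x is at 0; the stool's min-x is 0; gap = 0 mm.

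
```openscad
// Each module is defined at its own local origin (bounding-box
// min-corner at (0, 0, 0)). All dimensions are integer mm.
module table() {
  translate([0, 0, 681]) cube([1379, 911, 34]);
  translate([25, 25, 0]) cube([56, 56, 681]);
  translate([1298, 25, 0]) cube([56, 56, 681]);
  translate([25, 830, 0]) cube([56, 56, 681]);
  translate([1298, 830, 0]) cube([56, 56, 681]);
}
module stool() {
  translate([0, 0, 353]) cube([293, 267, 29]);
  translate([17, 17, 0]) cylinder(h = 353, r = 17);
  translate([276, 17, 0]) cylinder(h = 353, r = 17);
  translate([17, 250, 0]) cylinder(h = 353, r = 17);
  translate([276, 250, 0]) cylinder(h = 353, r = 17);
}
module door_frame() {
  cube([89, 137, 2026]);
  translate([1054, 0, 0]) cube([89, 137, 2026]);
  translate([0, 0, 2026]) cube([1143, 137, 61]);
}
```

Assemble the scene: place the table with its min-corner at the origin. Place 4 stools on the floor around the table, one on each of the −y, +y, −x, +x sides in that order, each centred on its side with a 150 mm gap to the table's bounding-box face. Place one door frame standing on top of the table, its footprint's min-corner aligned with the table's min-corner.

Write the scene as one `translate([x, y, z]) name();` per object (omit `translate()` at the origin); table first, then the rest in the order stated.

table();
translate([543, -417, 0]) stool();
translate([543, 1061, 0]) stool();
translate([-443, 322, 0]) stool();
translate([1529, 322, 0]) stool();
translate([0, 0, 715]) door_frame();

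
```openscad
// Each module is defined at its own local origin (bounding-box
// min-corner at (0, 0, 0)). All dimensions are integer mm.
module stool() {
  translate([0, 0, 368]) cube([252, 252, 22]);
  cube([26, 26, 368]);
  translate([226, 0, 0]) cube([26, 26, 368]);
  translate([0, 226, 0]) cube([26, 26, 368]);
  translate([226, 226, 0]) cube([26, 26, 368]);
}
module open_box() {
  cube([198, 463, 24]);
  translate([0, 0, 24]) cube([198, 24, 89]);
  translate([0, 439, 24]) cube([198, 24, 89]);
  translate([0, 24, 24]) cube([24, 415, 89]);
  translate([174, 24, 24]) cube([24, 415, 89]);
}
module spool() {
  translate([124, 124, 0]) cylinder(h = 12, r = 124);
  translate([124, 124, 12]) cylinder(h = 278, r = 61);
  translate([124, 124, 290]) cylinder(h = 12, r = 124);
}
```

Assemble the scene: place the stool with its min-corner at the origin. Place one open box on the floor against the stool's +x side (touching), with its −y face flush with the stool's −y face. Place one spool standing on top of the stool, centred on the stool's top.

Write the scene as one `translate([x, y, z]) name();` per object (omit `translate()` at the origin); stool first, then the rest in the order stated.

stool();
translate([252, 0, 0]) open_box();
translate([2, 2, 390]) spool();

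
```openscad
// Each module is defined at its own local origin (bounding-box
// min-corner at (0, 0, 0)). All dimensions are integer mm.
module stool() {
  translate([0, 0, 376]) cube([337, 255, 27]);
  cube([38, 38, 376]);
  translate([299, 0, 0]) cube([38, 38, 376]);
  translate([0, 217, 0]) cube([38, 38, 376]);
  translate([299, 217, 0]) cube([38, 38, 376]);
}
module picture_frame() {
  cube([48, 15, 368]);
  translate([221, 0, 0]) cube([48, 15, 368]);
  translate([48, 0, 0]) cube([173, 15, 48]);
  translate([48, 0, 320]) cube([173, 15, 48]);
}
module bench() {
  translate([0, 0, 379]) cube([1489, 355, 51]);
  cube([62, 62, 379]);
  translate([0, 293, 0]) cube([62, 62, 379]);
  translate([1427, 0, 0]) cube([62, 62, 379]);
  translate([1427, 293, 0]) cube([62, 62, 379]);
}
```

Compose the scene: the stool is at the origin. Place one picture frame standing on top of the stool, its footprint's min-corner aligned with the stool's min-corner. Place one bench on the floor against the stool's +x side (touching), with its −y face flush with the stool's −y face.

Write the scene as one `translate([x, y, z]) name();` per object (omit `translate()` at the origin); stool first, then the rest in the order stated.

stool();
translate([0, 0, 403]) picture_frame();
translate([337, 0, 0]) bench();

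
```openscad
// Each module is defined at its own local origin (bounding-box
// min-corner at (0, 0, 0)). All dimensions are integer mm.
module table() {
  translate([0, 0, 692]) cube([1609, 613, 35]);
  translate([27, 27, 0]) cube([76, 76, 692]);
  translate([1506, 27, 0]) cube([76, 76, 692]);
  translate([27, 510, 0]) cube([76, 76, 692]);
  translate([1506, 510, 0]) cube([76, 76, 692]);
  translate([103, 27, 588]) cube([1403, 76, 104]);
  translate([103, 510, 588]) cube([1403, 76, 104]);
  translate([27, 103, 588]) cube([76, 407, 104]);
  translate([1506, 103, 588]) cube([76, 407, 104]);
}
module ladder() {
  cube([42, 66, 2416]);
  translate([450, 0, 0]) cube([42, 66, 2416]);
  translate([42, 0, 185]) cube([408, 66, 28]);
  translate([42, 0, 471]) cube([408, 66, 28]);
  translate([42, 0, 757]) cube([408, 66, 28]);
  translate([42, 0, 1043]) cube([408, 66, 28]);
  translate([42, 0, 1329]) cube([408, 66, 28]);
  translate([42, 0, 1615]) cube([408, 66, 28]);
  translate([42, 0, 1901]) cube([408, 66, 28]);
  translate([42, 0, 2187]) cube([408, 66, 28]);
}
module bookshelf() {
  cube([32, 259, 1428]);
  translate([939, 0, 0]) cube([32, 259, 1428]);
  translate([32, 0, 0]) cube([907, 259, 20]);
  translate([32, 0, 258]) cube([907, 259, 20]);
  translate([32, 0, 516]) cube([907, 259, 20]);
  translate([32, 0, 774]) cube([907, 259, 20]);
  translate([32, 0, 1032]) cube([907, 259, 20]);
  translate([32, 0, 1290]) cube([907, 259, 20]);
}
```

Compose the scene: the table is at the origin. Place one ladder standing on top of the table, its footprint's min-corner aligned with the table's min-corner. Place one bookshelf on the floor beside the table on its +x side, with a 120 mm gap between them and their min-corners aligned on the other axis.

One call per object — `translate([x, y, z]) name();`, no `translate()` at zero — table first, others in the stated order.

table();
translate([0, 0, 727]) ladder();
translate([1729, 0, 0]) bookshelf();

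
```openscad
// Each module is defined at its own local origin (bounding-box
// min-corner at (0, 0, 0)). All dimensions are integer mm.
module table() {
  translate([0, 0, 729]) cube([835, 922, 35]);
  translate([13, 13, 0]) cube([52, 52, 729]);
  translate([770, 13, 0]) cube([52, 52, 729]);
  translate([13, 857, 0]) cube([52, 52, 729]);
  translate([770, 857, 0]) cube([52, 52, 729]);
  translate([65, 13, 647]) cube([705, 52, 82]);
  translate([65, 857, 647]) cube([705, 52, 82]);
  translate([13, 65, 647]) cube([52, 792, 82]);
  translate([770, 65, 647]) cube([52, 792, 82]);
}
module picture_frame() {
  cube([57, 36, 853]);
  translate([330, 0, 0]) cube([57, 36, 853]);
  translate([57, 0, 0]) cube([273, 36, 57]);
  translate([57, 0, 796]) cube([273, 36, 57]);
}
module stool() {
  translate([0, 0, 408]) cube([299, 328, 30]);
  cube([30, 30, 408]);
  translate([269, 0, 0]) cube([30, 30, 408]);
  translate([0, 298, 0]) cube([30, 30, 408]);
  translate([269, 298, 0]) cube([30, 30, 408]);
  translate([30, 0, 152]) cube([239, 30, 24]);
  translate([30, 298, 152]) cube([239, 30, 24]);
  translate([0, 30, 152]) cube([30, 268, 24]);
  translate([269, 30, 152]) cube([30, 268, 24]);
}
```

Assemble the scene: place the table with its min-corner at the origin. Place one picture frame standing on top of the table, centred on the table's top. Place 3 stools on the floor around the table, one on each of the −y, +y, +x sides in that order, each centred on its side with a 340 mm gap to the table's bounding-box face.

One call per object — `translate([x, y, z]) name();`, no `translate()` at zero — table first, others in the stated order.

table();
translate([224, 443, 764]) picture_frame();
translate([268, -668, 0]) stool();
translate([268, 1262, 0]) stool();
translate([1175, 297, 0]) stool();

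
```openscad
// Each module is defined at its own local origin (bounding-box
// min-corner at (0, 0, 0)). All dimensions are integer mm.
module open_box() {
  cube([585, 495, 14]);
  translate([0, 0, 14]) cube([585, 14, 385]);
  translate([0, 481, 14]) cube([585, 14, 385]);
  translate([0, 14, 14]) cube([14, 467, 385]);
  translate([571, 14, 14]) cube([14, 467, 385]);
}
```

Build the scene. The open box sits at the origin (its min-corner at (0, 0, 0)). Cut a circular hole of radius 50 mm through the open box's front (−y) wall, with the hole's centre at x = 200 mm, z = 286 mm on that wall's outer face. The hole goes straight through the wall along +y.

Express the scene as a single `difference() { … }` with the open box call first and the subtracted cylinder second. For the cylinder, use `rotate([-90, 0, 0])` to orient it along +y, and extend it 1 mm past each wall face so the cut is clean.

difference() {
  open_box();
  translate([200, -1, 286]) rotate([-90, 0, 0]) cylinder(h = 16, r = 50);
}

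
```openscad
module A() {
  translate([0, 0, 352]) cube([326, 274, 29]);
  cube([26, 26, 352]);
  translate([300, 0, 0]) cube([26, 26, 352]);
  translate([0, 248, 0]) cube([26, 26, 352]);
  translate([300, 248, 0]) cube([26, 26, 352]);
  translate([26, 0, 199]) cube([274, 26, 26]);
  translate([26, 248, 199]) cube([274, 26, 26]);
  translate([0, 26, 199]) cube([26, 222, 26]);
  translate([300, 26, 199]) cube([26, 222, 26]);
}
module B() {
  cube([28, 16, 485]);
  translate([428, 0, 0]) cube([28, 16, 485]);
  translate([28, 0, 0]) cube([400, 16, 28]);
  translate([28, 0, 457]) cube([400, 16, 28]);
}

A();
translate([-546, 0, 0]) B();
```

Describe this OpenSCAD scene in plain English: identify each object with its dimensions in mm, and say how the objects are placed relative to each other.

A is a simple wooden stool: a rectangular seat 326 mm (x) by 274 mm (y), 29 mm thick, top face at z = 381 mm, on four square legs, each 26×26 mm in cross-section. The legs rest on z = 0, each flush with a corner of the seat. Four stretchers, 26 mm wide and 26 mm tall, connect adjacent legs with their undersides at z = 199 mm, each running between the inner faces of the legs it joins and aligned with the legs' outer faces on the other axis.

B is a rectangular picture frame lying in the x–z plane (depth along y). The opening is 400 mm wide (x) by 429 mm tall (z), surrounded by a border 28 mm wide on all four sides. The frame is 16 mm deep and is made of two full-height vertical stiles with two horizontal rails fitted between them.

The picture frame is on the floor beside the stool on its −x side.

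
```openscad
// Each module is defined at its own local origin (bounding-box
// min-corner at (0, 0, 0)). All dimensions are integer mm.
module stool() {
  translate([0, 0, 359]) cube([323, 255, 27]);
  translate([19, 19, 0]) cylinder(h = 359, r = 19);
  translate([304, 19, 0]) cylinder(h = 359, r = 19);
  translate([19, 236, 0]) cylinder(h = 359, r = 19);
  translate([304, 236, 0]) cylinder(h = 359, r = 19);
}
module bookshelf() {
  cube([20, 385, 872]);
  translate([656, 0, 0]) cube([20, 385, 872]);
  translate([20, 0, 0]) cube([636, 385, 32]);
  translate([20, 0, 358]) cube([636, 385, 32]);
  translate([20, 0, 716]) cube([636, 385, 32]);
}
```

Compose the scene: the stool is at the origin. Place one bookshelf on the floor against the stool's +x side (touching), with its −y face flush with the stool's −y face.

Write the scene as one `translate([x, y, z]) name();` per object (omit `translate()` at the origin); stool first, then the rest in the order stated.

stool();
translate([323, 0, 0]) bookshelf();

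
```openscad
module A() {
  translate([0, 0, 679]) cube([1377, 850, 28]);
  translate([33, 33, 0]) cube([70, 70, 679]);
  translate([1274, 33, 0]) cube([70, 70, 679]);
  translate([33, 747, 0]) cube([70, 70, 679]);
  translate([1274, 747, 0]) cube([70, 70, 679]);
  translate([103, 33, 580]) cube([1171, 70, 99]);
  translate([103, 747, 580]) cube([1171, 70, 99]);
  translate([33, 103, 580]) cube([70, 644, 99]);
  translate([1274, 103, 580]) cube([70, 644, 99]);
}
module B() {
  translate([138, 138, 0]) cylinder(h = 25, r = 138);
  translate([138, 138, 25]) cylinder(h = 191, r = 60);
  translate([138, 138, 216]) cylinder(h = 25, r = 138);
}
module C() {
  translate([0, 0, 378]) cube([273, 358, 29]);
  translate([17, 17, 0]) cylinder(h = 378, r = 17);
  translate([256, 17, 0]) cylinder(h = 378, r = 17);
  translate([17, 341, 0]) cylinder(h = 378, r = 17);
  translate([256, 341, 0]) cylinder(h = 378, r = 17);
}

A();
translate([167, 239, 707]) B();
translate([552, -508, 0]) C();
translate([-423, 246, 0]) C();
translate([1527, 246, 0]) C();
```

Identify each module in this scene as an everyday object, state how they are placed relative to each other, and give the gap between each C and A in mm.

A is a table. B is a spool. C is a stool. The spool is on top of the table. Three stools sit around the table at the −y, −x, +x sides. The gap between each stool and the table is 150 mm.

Each stool's nearest face is 150 mm from the table's bounding box.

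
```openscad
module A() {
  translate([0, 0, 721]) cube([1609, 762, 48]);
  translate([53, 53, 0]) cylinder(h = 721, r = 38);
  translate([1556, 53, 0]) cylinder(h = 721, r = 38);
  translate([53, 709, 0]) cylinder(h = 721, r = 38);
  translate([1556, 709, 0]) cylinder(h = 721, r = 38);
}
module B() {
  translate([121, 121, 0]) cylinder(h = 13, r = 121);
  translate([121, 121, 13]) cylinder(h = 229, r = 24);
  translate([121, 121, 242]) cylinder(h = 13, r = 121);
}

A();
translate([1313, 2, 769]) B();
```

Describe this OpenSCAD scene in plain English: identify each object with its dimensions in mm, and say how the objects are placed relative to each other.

A is a rectangular dining table. The top is 1609×762×48 mm with its upper surface at z = 769 mm. It stands on four round legs of 76 mm diameter, each leg's bounding box inset 15 mm from the nearest pair of top edges, running from the floor to the underside of the top.

B is a spool: two coaxial disc flanges of radius 121 mm and thickness 13 mm, joined by a core cylinder of radius 24 mm and height 229 mm. The lower flange rests on z = 0 and the three cylinders share a vertical axis.

The spool is on top of the table.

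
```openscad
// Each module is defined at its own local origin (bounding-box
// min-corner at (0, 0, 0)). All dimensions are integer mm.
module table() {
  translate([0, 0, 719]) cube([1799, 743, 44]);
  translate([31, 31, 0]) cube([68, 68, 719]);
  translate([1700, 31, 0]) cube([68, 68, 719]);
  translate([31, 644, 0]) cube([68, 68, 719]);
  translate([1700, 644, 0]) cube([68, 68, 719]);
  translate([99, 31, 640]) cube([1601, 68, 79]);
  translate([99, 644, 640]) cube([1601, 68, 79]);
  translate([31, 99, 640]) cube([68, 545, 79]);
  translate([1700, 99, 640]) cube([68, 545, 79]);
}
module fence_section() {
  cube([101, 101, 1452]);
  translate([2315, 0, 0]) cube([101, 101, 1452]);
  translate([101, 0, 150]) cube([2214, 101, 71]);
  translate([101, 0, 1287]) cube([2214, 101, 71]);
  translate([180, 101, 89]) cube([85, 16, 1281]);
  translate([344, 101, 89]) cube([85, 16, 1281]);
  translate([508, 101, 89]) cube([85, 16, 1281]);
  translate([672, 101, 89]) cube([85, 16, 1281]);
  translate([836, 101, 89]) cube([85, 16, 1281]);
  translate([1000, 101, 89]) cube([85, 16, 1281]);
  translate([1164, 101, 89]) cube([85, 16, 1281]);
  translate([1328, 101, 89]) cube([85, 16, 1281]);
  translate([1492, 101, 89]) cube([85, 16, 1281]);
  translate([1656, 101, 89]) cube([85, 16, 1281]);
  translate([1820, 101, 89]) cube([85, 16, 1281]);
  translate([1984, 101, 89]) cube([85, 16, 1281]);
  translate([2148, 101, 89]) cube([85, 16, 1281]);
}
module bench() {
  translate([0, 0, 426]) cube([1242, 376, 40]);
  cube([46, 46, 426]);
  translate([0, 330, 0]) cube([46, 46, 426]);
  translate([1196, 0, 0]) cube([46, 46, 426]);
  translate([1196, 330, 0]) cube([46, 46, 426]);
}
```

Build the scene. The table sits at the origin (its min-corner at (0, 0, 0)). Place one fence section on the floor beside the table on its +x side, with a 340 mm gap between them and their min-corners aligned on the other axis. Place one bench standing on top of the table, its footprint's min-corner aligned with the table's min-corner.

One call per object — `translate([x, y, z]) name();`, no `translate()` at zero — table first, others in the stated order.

table();
translate([2139, 0, 0]) fence_section();
translate([0, 0, 763]) bench();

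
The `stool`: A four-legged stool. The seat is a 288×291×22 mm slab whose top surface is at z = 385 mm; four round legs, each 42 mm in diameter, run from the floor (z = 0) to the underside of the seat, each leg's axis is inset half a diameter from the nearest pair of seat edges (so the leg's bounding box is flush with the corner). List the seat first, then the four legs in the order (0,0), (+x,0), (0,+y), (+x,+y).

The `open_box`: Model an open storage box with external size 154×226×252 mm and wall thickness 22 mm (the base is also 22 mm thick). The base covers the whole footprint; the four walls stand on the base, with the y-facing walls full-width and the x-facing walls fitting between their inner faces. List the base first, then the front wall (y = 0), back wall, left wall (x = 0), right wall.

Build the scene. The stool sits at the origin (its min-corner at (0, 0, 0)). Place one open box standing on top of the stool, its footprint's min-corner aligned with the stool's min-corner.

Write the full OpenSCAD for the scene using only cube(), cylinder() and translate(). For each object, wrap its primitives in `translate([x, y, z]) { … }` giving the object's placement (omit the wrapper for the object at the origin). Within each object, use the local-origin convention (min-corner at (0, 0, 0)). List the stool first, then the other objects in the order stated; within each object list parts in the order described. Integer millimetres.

translate([0, 0, 363]) cube([288, 291, 22]);
translate([21, 21, 0]) cylinder(h = 363, r = 21);
translate([267, 21, 0]) cylinder(h = 363, r = 21);
translate([21, 270, 0]) cylinder(h = 363, r = 21);
translate([267, 270, 0]) cylinder(h = 363, r = 21);
translate([0, 0, 385]) {
  cube([154, 226, 22]);
  translate([0, 0, 22]) cube([154, 22, 230]);
  translate([0, 204, 22]) cube([154, 22, 230]);
  translate([0, 22, 22]) cube([22, 182, 230]);
  translate([132, 22, 22]) cube([22, 182, 230]);
}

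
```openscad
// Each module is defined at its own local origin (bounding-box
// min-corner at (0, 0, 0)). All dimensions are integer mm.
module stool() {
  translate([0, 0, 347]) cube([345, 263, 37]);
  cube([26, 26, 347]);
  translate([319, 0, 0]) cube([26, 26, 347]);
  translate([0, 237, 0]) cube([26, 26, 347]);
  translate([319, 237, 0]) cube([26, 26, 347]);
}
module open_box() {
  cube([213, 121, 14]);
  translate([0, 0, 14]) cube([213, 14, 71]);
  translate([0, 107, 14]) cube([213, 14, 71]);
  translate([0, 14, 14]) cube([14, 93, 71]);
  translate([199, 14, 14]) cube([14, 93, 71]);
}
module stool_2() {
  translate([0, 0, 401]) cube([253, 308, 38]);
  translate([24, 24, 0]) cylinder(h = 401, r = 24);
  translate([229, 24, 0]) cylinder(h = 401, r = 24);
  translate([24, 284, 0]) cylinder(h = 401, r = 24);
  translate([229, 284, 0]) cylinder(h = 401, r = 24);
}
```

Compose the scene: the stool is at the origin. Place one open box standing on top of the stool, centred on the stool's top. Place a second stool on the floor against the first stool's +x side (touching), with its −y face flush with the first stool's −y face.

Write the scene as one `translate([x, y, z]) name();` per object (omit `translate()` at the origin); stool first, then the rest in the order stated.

stool();
translate([66, 71, 384]) open_box();
translate([345, 0, 0]) stool_2();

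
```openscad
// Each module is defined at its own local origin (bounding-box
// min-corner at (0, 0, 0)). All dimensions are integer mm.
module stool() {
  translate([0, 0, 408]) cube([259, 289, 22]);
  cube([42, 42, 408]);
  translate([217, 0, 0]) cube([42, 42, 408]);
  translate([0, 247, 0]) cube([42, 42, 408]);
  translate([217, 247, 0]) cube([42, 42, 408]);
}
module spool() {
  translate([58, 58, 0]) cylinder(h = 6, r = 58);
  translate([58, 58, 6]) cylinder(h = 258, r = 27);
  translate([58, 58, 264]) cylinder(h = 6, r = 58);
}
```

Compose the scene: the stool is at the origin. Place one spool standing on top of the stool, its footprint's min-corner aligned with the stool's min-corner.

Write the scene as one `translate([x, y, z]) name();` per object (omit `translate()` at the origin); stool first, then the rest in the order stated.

stool();
translate([0, 0, 430]) spool();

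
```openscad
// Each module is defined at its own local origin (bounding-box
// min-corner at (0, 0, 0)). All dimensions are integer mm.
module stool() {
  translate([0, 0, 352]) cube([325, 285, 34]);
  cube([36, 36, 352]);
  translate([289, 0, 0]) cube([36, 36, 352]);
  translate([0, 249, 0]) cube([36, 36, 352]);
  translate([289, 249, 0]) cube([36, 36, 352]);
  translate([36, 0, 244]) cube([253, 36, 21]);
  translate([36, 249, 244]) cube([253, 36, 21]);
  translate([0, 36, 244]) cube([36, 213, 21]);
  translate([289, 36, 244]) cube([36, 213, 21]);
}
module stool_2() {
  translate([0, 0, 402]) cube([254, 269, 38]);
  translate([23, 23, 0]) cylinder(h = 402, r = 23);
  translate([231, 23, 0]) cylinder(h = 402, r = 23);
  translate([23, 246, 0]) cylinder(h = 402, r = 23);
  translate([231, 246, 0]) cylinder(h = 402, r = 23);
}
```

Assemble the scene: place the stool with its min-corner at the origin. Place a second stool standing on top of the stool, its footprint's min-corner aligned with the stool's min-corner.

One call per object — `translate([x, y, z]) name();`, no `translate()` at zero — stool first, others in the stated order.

stool();
translate([0, 0, 386]) stool_2();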